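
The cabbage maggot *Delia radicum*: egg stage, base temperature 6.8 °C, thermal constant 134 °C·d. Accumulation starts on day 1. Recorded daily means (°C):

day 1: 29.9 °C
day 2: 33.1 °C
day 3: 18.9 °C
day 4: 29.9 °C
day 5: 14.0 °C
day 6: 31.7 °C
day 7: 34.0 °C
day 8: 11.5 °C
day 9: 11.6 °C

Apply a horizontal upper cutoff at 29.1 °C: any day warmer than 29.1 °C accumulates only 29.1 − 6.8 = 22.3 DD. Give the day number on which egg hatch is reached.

Daily DD above 6.8 °C (capped at 22.3): 22.3, 22.3, 12.1, 22.3, 7.2, 22.3, 22.3, 4.7, 4.8.
Cumulative: 22.3, 44.6, 56.7, 79.0, 86.2, 108.5, 130.8, 135.5, 140.3.
The total first reaches 134 DD on day 8.

day 8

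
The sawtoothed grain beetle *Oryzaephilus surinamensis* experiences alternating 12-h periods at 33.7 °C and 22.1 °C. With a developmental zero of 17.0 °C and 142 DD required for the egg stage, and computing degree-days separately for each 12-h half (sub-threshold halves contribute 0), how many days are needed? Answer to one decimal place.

Day half: max(0, 33.7 − 17.0) × 0.5 = 16.7 × 0.5 = 8.35 DD.
Night half: max(0, 22.1 − 17.0) × 0.5 = 5.1 × 0.5 = 2.55 DD.
Per 24 h: 10.90 DD/day.
Duration = 142 / 10.90 = 13.028 ≈ 13.0 days.

13.0 days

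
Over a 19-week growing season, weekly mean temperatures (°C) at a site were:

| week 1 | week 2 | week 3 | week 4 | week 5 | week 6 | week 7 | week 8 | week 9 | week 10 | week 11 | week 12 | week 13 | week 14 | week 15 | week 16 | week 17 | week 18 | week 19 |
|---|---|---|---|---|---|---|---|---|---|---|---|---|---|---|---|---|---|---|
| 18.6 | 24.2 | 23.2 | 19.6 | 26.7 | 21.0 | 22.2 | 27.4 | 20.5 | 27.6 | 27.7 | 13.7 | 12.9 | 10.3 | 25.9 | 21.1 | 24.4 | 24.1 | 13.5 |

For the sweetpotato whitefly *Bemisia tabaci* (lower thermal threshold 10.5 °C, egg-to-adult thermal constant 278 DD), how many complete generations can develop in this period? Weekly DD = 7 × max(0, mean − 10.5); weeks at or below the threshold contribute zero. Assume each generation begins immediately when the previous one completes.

Weekly DD (7 × max(0, T̄ − 10.5)): 56.7, 95.9, 88.9, 63.7, 113.4, 73.5, 81.9, 118.3, 70.0, 119.7, 120.4, 22.4, 16.8, 0.0, 107.8, 74.2, 97.3, 95.2, 21.0.
Season total = 1437.1 DD.
Complete generations = ⌊1437.1 / 278⌋ = 5.

5 generations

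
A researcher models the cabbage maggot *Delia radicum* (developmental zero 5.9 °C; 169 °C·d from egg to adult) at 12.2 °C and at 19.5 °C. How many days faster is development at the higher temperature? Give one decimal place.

At 12.2 °C: 169 / (12.2 − 5.9) = 169 / 6.3 = 26.825 d.
At 19.5 °C: 169 / (19.5 − 5.9) = 169 / 13.6 = 12.426 d.
Difference = |26.825 − 12.426| = 14.399 ≈ 14.4 days.

14.4 days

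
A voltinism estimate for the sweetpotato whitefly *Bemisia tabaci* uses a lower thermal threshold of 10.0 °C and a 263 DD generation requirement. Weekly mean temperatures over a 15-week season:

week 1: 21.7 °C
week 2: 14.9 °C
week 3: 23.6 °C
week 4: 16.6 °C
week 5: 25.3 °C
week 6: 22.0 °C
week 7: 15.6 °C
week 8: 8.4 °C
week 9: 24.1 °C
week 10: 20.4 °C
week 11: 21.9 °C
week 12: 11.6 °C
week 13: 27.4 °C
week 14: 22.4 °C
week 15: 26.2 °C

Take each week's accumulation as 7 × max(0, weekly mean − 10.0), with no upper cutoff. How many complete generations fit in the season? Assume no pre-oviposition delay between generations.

Weekly DD (7 × max(0, T̄ − 10.0)): 81.9, 34.3, 95.2, 46.2, 107.1, 84.0, 39.2, 0.0, 98.7, 72.8, 83.3, 11.2, 121.8, 86.8, 113.4.
Season total = 1075.9 DD.
Complete generations = ⌊1075.9 / 263⌋ = 4.

4 generations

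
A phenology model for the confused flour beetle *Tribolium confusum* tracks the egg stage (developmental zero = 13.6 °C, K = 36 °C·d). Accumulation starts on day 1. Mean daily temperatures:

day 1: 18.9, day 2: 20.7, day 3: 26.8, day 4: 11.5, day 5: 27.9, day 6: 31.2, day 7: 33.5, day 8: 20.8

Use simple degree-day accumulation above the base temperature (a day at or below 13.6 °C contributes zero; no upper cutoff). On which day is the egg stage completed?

day 5

Daily DD above 13.6 °C: 5.3, 7.1, 13.2, 0.0, 14.3, 17.6, 19.9, 7.2.
Cumulative: 5.3, 12.4, 25.6, 25.6, 39.9, 57.5, 77.4, 84.6.
The total first reaches 36 DD on day 5.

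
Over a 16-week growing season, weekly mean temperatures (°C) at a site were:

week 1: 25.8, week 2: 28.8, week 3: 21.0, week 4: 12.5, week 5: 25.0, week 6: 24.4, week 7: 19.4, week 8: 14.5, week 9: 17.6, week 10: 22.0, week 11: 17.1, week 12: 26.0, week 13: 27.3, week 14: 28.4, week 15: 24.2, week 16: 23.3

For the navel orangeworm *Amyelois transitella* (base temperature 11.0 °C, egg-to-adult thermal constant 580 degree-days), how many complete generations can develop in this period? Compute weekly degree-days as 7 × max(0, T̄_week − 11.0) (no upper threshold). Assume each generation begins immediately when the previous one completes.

2 generations

Weekly DD (7 × max(0, T̄ − 11.0)): 103.6, 124.6, 70.0, 10.5, 98.0, 93.8, 58.8, 24.5, 46.2, 77.0, 42.7, 105.0, 114.1, 121.8, 92.4, 86.1.
Season total = 1269.1 DD.
Complete generations = ⌊1269.1 / 580⌋ = 2.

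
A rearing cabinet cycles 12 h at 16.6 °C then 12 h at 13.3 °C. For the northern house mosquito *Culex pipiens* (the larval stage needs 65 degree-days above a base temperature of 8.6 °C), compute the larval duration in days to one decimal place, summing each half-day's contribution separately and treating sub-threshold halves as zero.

Day half: max(0, 16.6 − 8.6) × 0.5 = 8.0 × 0.5 = 4.00 DD.
Night half: max(0, 13.3 − 8.6) × 0.5 = 4.7 × 0.5 = 2.35 DD.
Per 24 h: 6.35 DD/day.
Duration = 65 / 6.35 = 10.236 ≈ 10.2 days.

10.2 days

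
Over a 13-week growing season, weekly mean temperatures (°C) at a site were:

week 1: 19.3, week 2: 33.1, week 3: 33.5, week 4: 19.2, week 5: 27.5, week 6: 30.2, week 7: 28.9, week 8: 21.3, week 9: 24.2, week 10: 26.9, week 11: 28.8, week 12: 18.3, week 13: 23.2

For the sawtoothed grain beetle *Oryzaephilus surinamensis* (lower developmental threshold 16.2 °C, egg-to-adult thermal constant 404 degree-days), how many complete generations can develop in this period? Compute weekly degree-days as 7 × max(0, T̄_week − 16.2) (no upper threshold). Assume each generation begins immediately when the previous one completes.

Weekly DD (7 × max(0, T̄ − 16.2)): 21.7, 118.3, 121.1, 21.0, 79.1, 98.0, 88.9, 35.7, 56.0, 74.9, 88.2, 14.7, 49.0.
Season total = 866.6 DD.
Complete generations = ⌊866.6 / 404⌋ = 2.

2 generations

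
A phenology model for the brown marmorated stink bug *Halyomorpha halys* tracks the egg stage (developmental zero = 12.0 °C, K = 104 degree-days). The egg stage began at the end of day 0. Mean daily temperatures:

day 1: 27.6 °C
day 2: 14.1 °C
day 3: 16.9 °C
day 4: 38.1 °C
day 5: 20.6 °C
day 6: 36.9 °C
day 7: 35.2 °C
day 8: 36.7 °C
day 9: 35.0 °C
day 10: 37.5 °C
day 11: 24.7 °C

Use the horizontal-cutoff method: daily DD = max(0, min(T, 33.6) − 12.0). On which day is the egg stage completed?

day 8

Daily DD above 12.0 °C (capped at 21.6): 15.6, 2.1, 4.9, 21.6, 8.6, 21.6, 21.6, 21.6, 21.6, 21.6, 12.7.
Cumulative: 15.6, 17.7, 22.6, 44.2, 52.8, 74.4, 96.0, 117.6, 139.2, 160.8, 173.5.
The total first reaches 104 DD on day 8.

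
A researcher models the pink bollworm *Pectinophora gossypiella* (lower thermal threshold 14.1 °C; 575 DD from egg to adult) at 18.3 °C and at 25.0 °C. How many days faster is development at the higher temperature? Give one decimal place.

84.2 days

At 18.3 °C: 575 / (18.3 − 14.1) = 575 / 4.2 = 136.905 d.
At 25.0 °C: 575 / (25.0 − 14.1) = 575 / 10.9 = 52.752 d.
Difference = |136.905 − 52.752| = 84.152 ≈ 84.2 days.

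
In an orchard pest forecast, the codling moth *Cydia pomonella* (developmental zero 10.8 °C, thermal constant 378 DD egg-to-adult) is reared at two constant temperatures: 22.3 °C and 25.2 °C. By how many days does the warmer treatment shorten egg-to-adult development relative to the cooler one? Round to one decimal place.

6.6 days

At 22.3 °C: 378 / (22.3 − 10.8) = 378 / 11.5 = 32.870 d.
At 25.2 °C: 378 / (25.2 − 10.8) = 378 / 14.4 = 26.250 d.
Difference = |32.870 − 26.250| = 6.620 ≈ 6.6 days.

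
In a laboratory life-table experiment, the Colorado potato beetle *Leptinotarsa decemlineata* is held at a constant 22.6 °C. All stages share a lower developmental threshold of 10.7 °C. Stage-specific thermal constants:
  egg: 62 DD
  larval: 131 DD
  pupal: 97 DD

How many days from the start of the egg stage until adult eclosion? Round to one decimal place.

24.4 days

Daily accumulation at 22.6 °C = 22.6 − 10.7 = 11.9 DD/day.
Total K = 62 + 131 + 97 = 290 DD.
Total duration = 290 / 11.9 = 24.370 ≈ 24.4 days.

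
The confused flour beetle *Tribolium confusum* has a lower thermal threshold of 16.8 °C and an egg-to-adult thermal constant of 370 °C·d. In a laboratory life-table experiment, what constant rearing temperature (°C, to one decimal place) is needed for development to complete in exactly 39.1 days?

Required daily accumulation = 370 / 39.1 = 9.463 DD/day.
T = T_base + 9.463 = 16.8 + 9.463 = 26.263 ≈ 26.3 °C.

26.3 °C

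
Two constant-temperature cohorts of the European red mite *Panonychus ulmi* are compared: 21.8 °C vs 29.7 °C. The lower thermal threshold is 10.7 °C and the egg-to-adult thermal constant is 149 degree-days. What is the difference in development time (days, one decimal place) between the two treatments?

5.6 days

At 21.8 °C: 149 / (21.8 − 10.7) = 149 / 11.1 = 13.423 d.
At 29.7 °C: 149 / (29.7 − 10.7) = 149 / 19.0 = 7.842 d.
Difference = |13.423 − 7.842| = 5.581 ≈ 5.6 days.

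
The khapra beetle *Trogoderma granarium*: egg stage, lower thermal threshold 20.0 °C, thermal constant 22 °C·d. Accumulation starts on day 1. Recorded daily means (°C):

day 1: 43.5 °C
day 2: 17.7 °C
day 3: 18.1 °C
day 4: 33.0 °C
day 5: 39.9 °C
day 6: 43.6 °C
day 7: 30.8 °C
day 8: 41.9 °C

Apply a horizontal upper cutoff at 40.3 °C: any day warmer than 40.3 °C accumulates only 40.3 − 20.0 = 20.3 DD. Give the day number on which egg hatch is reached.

day 4

Daily DD above 20.0 °C (capped at 20.3): 20.3, 0.0, 0.0, 13.0, 19.9, 20.3, 10.8, 20.3.
Cumulative: 20.3, 20.3, 20.3, 33.3, 53.2, 73.5, 84.3, 104.6.
The total first reaches 22 DD on day 4.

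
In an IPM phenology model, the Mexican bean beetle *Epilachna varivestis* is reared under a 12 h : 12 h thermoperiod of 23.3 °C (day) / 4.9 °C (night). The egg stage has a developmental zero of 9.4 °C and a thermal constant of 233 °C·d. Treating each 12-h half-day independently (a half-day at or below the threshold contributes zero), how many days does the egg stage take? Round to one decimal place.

33.5 days

Day half: max(0, 23.3 − 9.4) × 0.5 = 13.9 × 0.5 = 6.95 DD.
Night half: max(0, 4.9 − 9.4) × 0.5 = 0.0 × 0.5 = 0.00 DD.
Per 24 h: 6.95 DD/day.
Duration = 233 / 6.95 = 33.525 ≈ 33.5 days.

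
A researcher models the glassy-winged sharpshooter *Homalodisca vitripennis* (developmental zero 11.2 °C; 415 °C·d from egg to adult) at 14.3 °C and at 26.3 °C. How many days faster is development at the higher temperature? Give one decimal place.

At 14.3 °C: 415 / (14.3 − 11.2) = 415 / 3.1 = 133.871 d.
At 26.3 °C: 415 / (26.3 − 11.2) = 415 / 15.1 = 27.483 d.
Difference = |133.871 − 27.483| = 106.388 ≈ 106.4 days.

106.4 days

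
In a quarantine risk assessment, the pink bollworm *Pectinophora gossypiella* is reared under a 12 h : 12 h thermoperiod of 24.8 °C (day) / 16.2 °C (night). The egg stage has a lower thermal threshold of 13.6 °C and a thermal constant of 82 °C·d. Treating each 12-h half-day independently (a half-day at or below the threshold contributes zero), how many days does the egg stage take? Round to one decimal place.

Day half: max(0, 24.8 − 13.6) × 0.5 = 11.2 × 0.5 = 5.60 DD.
Night half: max(0, 16.2 − 13.6) × 0.5 = 2.6 × 0.5 = 1.30 DD.
Per 24 h: 6.90 DD/day.
Duration = 82 / 6.90 = 11.884 ≈ 11.9 days.

11.9 days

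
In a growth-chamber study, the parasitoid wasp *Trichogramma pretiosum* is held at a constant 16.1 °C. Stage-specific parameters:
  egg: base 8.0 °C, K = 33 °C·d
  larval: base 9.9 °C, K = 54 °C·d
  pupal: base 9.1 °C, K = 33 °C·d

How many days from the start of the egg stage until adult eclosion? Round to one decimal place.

egg: 33 / (16.1 − 8.0) = 33 / 8.1 = 4.074 d.
larval: 54 / (16.1 − 9.9) = 54 / 6.2 = 8.710 d.
pupal: 33 / (16.1 − 9.1) = 33 / 7.0 = 4.714 d.
Sum = 17.498 ≈ 17.5 days.

17.5 days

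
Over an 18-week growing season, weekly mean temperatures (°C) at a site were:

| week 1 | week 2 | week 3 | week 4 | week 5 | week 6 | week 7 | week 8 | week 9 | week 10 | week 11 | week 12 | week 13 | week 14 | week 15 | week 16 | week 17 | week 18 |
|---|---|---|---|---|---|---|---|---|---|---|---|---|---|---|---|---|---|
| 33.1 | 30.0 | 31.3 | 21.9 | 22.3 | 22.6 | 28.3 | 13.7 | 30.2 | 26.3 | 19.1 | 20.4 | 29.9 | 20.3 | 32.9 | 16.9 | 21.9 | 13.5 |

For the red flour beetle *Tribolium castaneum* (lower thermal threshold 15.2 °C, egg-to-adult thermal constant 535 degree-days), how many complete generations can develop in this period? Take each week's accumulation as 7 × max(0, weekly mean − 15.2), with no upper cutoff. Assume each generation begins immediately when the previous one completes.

2 generations

Weekly DD (7 × max(0, T̄ − 15.2)): 125.3, 103.6, 112.7, 46.9, 49.7, 51.8, 91.7, 0.0, 105.0, 77.7, 27.3, 36.4, 102.9, 35.7, 123.9, 11.9, 46.9, 0.0.
Season total = 1149.4 DD.
Complete generations = ⌊1149.4 / 535⌋ = 2.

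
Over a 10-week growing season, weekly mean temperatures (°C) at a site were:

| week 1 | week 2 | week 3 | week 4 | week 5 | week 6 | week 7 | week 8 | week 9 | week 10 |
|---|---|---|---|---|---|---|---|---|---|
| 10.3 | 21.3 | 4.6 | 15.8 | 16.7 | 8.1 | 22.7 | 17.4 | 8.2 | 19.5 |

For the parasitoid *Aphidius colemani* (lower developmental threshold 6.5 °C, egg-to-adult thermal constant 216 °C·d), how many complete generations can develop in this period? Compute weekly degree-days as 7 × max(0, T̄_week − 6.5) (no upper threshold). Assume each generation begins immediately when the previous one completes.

Weekly DD (7 × max(0, T̄ − 6.5)): 26.6, 103.6, 0.0, 65.1, 71.4, 11.2, 113.4, 76.3, 11.9, 91.0.
Season total = 570.5 DD.
Complete generations = ⌊570.5 / 216⌋ = 2.

2 generations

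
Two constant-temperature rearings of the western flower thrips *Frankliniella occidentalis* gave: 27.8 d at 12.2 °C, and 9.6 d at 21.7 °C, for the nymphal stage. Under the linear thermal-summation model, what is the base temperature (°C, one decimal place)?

7.2 °C

Equal thermal constants: D₁(T₁ − T_b) = D₂(T₂ − T_b).
27.8·(12.2 − T_b) = 9.6·(21.7 − T_b)
T_b = (27.8·12.2 − 9.6·21.7) / (27.8 − 9.6) = 130.84 / 18.2 = 7.189 °C ≈ 7.2 °C.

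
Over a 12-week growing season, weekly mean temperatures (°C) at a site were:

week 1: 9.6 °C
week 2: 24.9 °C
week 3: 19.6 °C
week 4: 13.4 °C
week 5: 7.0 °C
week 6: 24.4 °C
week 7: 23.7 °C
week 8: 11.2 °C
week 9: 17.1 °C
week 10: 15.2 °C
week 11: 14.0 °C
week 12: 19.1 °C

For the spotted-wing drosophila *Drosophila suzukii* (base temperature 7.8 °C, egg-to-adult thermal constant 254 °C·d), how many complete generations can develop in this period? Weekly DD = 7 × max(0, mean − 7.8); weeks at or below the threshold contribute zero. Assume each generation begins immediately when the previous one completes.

2 generations

Weekly DD (7 × max(0, T̄ − 7.8)): 12.6, 119.7, 82.6, 39.2, 0.0, 116.2, 111.3, 23.8, 65.1, 51.8, 43.4, 79.1.
Season total = 744.8 DD.
Complete generations = ⌊744.8 / 254⌋ = 2.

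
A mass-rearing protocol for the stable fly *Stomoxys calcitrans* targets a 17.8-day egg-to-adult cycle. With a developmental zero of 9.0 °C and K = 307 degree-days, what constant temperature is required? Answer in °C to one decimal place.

26.2 °C

Required daily accumulation = 307 / 17.8 = 17.247 DD/day.
T = T_base + 17.247 = 9.0 + 17.247 = 26.247 ≈ 26.2 °C.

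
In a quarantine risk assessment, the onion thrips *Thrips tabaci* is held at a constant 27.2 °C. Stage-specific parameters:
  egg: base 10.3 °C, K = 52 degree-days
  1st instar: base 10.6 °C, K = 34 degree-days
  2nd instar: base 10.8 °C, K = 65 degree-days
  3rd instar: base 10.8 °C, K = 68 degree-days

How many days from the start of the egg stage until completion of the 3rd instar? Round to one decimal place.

13.2 days

egg: 52 / (27.2 − 10.3) = 52 / 16.9 = 3.077 d.
1st instar: 34 / (27.2 − 10.6) = 34 / 16.6 = 2.048 d.
2nd instar: 65 / (27.2 − 10.8) = 65 / 16.4 = 3.963 d.
3rd instar: 68 / (27.2 − 10.8) = 68 / 16.4 = 4.146 d.
Sum = 13.235 ≈ 13.2 days.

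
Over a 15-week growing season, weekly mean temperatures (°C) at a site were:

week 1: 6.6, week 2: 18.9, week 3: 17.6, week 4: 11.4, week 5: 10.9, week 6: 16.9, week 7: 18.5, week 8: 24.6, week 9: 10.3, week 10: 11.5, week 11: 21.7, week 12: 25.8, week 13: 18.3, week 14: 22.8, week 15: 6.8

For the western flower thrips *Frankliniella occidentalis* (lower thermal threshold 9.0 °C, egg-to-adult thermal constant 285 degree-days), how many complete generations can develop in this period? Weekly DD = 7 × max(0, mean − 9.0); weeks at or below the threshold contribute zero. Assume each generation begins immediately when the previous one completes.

Weekly DD (7 × max(0, T̄ − 9.0)): 0.0, 69.3, 60.2, 16.8, 13.3, 55.3, 66.5, 109.2, 9.1, 17.5, 88.9, 117.6, 65.1, 96.6, 0.0.
Season total = 785.4 DD.
Complete generations = ⌊785.4 / 285⌋ = 2.

2 generations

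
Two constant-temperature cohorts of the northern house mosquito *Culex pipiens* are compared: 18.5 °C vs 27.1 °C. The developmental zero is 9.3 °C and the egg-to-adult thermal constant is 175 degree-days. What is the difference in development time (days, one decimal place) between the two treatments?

9.2 days

At 18.5 °C: 175 / (18.5 − 9.3) = 175 / 9.2 = 19.022 d.
At 27.1 °C: 175 / (27.1 − 9.3) = 175 / 17.8 = 9.831 d.
Difference = |19.022 − 9.831| = 9.190 ≈ 9.2 days.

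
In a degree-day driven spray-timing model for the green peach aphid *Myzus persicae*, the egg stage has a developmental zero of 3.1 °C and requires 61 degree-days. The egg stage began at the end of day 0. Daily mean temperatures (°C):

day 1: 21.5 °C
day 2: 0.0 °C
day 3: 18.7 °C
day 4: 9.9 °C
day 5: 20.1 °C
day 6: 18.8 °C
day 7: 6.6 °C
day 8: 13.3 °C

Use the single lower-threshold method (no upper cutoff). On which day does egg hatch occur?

day 6

Daily DD above 3.1 °C: 18.4, 0.0, 15.6, 6.8, 17.0, 15.7, 3.5, 10.2.
Cumulative: 18.4, 18.4, 34.0, 40.8, 57.8, 73.5, 77.0, 87.2.
The total first reaches 61 DD on day 6.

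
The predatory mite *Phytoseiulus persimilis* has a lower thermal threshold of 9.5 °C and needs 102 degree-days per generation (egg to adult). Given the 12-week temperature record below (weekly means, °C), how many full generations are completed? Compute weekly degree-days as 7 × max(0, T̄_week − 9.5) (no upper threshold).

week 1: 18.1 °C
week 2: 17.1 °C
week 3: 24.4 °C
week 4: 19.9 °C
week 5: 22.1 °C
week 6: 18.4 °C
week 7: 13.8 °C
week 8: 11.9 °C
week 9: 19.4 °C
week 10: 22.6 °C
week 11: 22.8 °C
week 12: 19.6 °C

Weekly DD (7 × max(0, T̄ − 9.5)): 60.2, 53.2, 104.3, 72.8, 88.2, 62.3, 30.1, 16.8, 69.3, 91.7, 93.1, 70.7.
Season total = 812.7 DD.
Complete generations = ⌊812.7 / 102⌋ = 7.

7 generations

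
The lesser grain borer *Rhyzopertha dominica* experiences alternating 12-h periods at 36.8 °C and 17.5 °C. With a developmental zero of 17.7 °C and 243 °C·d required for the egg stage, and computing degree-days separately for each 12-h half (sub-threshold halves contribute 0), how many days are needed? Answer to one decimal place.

25.4 days

Day half: max(0, 36.8 − 17.7) × 0.5 = 19.1 × 0.5 = 9.55 DD.
Night half: max(0, 17.5 − 17.7) × 0.5 = 0.0 × 0.5 = 0.00 DD.
Per 24 h: 9.55 DD/day.
Duration = 243 / 9.55 = 25.445 ≈ 25.4 days.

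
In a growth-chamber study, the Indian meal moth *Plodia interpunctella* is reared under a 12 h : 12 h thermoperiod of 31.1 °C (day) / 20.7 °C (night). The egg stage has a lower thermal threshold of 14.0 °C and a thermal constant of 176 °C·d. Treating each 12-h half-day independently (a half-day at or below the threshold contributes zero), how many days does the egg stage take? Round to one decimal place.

14.8 days

Day half: max(0, 31.1 − 14.0) × 0.5 = 17.1 × 0.5 = 8.55 DD.
Night half: max(0, 20.7 − 14.0) × 0.5 = 6.7 × 0.5 = 3.35 DD.
Per 24 h: 11.90 DD/day.
Duration = 176 / 11.90 = 14.790 ≈ 14.8 days.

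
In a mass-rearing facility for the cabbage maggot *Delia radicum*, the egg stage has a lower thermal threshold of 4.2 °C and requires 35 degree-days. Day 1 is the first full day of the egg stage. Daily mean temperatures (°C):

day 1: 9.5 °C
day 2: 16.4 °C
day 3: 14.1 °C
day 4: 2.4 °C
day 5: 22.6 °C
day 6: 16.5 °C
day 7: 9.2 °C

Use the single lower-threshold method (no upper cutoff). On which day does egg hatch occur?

day 5

Daily DD above 4.2 °C: 5.3, 12.2, 9.9, 0.0, 18.4, 12.3, 5.0.
Cumulative: 5.3, 17.5, 27.4, 27.4, 45.8, 58.1, 63.1.
The total first reaches 35 DD on day 5.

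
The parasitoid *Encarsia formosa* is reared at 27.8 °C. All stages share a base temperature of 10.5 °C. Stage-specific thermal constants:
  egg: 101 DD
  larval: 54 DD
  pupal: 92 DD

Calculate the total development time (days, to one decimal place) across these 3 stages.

14.3 days

Daily accumulation at 27.8 °C = 27.8 − 10.5 = 17.3 DD/day.
Total K = 101 + 54 + 92 = 247 DD.
Total duration = 247 / 17.3 = 14.277 ≈ 14.3 days.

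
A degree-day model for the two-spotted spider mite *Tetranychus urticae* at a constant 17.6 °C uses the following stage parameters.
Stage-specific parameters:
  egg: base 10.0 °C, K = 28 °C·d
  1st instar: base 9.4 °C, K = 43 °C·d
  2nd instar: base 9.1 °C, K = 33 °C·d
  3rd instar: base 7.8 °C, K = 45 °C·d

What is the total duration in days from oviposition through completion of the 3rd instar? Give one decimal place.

egg: 28 / (17.6 − 10.0) = 28 / 7.6 = 3.684 d.
1st instar: 43 / (17.6 − 9.4) = 43 / 8.2 = 5.244 d.
2nd instar: 33 / (17.6 − 9.1) = 33 / 8.5 = 3.882 d.
3rd instar: 45 / (17.6 − 7.8) = 45 / 9.8 = 4.592 d.
Sum = 17.402 ≈ 17.4 days.

17.4 days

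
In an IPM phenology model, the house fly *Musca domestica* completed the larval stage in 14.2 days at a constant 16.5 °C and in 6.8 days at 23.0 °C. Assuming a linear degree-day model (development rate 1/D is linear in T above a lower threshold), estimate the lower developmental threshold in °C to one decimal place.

10.5 °C

Linear rate model ⇒ the product D·(T − T_b) is constant across temperatures.
14.2·(16.5 − T_b) = 6.8·(23.0 − T_b)
T_b = (14.2·16.5 − 6.8·23.0) / (14.2 − 6.8) = 77.90 / 7.4 = 10.527 °C ≈ 10.5 °C.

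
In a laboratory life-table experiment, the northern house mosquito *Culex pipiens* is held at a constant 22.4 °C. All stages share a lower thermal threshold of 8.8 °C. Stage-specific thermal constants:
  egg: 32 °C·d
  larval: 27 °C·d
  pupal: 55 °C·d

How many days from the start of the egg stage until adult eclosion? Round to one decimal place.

8.4 days

Daily accumulation at 22.4 °C = 22.4 − 8.8 = 13.6 DD/day.
Total K = 32 + 27 + 55 = 114 DD.
Total duration = 114 / 13.6 = 8.382 ≈ 8.4 days.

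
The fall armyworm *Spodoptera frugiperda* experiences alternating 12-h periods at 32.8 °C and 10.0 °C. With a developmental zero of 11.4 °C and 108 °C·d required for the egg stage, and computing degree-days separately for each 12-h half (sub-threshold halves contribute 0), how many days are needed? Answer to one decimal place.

Day half: max(0, 32.8 − 11.4) × 0.5 = 21.4 × 0.5 = 10.70 DD.
Night half: max(0, 10.0 − 11.4) × 0.5 = 0.0 × 0.5 = 0.00 DD.
Per 24 h: 10.70 DD/day.
Duration = 108 / 10.70 = 10.093 ≈ 10.1 days.

10.1 days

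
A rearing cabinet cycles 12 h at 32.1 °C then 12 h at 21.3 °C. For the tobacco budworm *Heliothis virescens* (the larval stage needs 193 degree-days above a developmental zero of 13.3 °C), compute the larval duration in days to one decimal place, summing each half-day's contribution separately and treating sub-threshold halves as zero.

14.4 days

Day half: max(0, 32.1 − 13.3) × 0.5 = 18.8 × 0.5 = 9.40 DD.
Night half: max(0, 21.3 − 13.3) × 0.5 = 8.0 × 0.5 = 4.00 DD.
Per 24 h: 13.40 DD/day.
Duration = 193 / 13.40 = 14.403 ≈ 14.4 days.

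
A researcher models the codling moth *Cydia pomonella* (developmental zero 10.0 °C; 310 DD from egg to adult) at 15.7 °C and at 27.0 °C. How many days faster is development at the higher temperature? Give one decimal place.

36.2 days

At 15.7 °C: 310 / (15.7 − 10.0) = 310 / 5.7 = 54.386 d.
At 27.0 °C: 310 / (27.0 − 10.0) = 310 / 17.0 = 18.235 d.
Difference = |54.386 − 18.235| = 36.151 ≈ 36.2 days.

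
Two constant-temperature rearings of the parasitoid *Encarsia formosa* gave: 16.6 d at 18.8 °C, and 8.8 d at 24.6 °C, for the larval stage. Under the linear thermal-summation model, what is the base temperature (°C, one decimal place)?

12.3 °C

Linear rate model ⇒ the product D·(T − T_b) is constant across temperatures.
16.6·(18.8 − T_b) = 8.8·(24.6 − T_b)
T_b = (16.6·18.8 − 8.8·24.6) / (16.6 − 8.8) = 95.60 / 7.8 = 12.256 °C ≈ 12.3 °C.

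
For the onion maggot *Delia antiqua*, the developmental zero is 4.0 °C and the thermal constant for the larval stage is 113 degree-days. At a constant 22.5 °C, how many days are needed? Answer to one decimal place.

Daily accumulation = 22.5 − 4.0 = 18.5 DD/day.
Duration = 113 / 18.5 = 6.108 ≈ 6.1 days.

6.1 days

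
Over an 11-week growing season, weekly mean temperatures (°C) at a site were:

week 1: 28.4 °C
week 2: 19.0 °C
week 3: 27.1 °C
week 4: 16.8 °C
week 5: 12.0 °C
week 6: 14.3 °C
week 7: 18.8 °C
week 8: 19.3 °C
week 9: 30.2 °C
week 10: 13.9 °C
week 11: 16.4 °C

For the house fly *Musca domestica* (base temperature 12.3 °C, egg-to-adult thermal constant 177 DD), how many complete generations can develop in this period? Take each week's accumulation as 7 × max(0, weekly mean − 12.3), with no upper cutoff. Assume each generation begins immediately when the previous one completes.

Weekly DD (7 × max(0, T̄ − 12.3)): 112.7, 46.9, 103.6, 31.5, 0.0, 14.0, 45.5, 49.0, 125.3, 11.2, 28.7.
Season total = 568.4 DD.
Complete generations = ⌊568.4 / 177⌋ = 3.

3 generations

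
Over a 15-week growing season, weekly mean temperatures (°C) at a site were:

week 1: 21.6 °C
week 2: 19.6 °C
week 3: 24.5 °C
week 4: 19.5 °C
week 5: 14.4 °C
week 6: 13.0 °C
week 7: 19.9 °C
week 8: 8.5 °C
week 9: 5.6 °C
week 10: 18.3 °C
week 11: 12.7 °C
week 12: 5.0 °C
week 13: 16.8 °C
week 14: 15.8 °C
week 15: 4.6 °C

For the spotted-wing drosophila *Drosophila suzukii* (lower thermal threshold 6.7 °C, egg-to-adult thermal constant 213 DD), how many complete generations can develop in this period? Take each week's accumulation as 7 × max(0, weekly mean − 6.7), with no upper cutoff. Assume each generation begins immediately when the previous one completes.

4 generations

Weekly DD (7 × max(0, T̄ − 6.7)): 104.3, 90.3, 124.6, 89.6, 53.9, 44.1, 92.4, 12.6, 0.0, 81.2, 42.0, 0.0, 70.7, 63.7, 0.0.
Season total = 869.4 DD.
Complete generations = ⌊869.4 / 213⌋ = 4.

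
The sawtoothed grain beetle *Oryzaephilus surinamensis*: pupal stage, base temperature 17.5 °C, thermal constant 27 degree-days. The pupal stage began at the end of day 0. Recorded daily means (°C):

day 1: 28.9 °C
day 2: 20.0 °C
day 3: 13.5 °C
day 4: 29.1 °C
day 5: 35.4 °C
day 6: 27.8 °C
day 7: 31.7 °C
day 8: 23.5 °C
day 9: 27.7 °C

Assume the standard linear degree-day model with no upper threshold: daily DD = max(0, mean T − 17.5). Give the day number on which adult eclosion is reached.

Daily DD above 17.5 °C: 11.4, 2.5, 0.0, 11.6, 17.9, 10.3, 14.2, 6.0, 10.2.
Cumulative: 11.4, 13.9, 13.9, 25.5, 43.4, 53.7, 67.9, 73.9, 84.1.
The total first reaches 27 DD on day 5.

day 5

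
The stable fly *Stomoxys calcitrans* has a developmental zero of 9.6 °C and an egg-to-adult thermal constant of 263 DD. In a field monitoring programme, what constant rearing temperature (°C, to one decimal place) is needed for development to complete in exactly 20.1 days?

Required daily accumulation = 263 / 20.1 = 13.085 DD/day.
T = T_base + 13.085 = 9.6 + 13.085 = 22.685 ≈ 22.7 °C.

22.7 °C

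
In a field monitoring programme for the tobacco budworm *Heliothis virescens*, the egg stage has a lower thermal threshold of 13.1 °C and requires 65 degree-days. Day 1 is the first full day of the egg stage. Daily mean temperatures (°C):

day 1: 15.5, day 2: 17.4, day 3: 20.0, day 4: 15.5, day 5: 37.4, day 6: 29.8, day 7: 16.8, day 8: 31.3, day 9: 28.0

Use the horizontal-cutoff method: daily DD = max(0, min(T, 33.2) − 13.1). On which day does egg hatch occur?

day 8

Daily DD above 13.1 °C (capped at 20.1): 2.4, 4.3, 6.9, 2.4, 20.1, 16.7, 3.7, 18.2, 14.9.
Cumulative: 2.4, 6.7, 13.6, 16.0, 36.1, 52.8, 56.5, 74.7, 89.6.
The total first reaches 65 DD on day 8.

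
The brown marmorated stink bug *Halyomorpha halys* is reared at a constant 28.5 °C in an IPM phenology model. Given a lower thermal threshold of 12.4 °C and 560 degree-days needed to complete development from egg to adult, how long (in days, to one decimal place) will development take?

34.8 days

Daily accumulation = 28.5 − 12.4 = 16.1 DD/day.
Duration = 560 / 16.1 = 34.783 ≈ 34.8 days.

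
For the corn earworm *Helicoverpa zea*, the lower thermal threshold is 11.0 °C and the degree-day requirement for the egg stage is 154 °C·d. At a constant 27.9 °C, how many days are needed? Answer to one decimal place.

9.1 days

Daily accumulation = 27.9 − 11.0 = 16.9 DD/day.
Duration = 154 / 16.9 = 9.112 ≈ 9.1 days.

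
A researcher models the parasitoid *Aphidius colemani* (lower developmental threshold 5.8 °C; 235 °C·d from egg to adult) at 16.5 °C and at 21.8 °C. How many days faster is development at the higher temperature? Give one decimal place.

7.3 days

At 16.5 °C: 235 / (16.5 − 5.8) = 235 / 10.7 = 21.963 d.
At 21.8 °C: 235 / (21.8 − 5.8) = 235 / 16.0 = 14.688 d.
Difference = |21.963 − 14.688| = 7.275 ≈ 7.3 days.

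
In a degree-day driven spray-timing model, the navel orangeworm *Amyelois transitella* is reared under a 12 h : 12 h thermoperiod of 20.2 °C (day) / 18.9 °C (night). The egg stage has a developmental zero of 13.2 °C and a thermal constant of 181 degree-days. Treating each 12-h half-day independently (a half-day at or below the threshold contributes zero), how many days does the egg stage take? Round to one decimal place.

Day half: max(0, 20.2 − 13.2) × 0.5 = 7.0 × 0.5 = 3.50 DD.
Night half: max(0, 18.9 − 13.2) × 0.5 = 5.7 × 0.5 = 2.85 DD.
Per 24 h: 6.35 DD/day.
Duration = 181 / 6.35 = 28.504 ≈ 28.5 days.

28.5 days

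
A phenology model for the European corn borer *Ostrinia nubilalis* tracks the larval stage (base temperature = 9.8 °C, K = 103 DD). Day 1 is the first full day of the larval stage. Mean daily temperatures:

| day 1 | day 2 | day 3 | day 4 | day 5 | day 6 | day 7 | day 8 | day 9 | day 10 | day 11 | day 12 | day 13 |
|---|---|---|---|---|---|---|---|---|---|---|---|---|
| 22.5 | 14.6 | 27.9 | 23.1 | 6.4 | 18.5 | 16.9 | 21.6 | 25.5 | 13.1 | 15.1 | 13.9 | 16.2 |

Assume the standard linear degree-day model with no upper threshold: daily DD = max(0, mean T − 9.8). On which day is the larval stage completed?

Daily DD above 9.8 °C: 12.7, 4.8, 18.1, 13.3, 0.0, 8.7, 7.1, 11.8, 15.7, 3.3, 5.3, 4.1, 6.4.
Cumulative: 12.7, 17.5, 35.6, 48.9, 48.9, 57.6, 64.7, 76.5, 92.2, 95.5, 100.8, 104.9, 111.3.
The total first reaches 103 DD on day 12.

day 12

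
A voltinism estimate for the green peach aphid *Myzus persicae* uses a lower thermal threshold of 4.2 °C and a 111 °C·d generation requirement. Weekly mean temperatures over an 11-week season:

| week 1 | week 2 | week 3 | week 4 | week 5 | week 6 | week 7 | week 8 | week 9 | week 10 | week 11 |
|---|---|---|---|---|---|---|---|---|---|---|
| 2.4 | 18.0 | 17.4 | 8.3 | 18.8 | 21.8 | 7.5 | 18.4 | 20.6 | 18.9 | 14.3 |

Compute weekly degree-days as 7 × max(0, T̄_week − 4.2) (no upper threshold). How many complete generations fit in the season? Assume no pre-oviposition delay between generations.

7 generations

Weekly DD (7 × max(0, T̄ − 4.2)): 0.0, 96.6, 92.4, 28.7, 102.2, 123.2, 23.1, 99.4, 114.8, 102.9, 70.7.
Season total = 854.0 DD.
Complete generations = ⌊854.0 / 111⌋ = 7.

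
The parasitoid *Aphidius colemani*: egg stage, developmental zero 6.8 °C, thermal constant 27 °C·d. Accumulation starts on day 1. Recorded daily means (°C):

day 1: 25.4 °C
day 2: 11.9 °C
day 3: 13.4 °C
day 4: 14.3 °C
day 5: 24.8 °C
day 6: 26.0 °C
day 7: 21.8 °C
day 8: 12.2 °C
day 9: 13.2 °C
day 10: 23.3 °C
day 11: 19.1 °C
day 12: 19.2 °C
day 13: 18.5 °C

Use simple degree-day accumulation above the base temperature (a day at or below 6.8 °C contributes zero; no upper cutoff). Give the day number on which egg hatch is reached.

Daily DD above 6.8 °C: 18.6, 5.1, 6.6, 7.5, 18.0, 19.2, 15.0, 5.4, 6.4, 16.5, 12.3, 12.4, 11.7.
Cumulative: 18.6, 23.7, 30.3, 37.8, 55.8, 75.0, 90.0, 95.4, 101.8, 118.3, 130.6, 143.0, 154.7.
The total first reaches 27 DD on day 3.

day 3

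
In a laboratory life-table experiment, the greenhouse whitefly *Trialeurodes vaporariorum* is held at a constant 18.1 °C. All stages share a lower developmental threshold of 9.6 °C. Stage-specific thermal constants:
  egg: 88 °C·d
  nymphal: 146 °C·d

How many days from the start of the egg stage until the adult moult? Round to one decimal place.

Daily accumulation at 18.1 °C = 18.1 − 9.6 = 8.5 DD/day.
Total K = 88 + 146 = 234 DD.
Total duration = 234 / 8.5 = 27.529 ≈ 27.5 days.

27.5 days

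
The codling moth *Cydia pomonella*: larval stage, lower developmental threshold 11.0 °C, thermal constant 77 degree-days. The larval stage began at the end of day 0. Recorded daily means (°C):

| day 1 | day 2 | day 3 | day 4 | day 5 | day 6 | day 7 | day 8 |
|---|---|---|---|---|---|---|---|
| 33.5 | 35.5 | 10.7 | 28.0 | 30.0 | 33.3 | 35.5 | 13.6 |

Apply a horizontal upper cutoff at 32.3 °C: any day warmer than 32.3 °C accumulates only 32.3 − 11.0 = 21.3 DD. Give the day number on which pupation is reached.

day 5

Daily DD above 11.0 °C (capped at 21.3): 21.3, 21.3, 0.0, 17.0, 19.0, 21.3, 21.3, 2.6.
Cumulative: 21.3, 42.6, 42.6, 59.6, 78.6, 99.9, 121.2, 123.8.
The total first reaches 77 DD on day 5.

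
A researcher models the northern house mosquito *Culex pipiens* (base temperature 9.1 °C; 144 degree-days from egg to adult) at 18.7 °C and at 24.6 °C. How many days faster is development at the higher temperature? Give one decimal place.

5.7 days

At 18.7 °C: 144 / (18.7 − 9.1) = 144 / 9.6 = 15.000 d.
At 24.6 °C: 144 / (24.6 − 9.1) = 144 / 15.5 = 9.290 d.
Difference = |15.000 − 9.290| = 5.710 ≈ 5.7 days.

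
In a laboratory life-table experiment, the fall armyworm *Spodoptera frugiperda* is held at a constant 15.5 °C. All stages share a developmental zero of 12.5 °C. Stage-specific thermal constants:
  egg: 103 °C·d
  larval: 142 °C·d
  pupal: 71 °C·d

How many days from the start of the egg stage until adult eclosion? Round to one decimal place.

105.3 days

Daily accumulation at 15.5 °C = 15.5 − 12.5 = 3.0 DD/day.
Total K = 103 + 142 + 71 = 316 DD.
Total duration = 316 / 3.0 = 105.333 ≈ 105.3 days.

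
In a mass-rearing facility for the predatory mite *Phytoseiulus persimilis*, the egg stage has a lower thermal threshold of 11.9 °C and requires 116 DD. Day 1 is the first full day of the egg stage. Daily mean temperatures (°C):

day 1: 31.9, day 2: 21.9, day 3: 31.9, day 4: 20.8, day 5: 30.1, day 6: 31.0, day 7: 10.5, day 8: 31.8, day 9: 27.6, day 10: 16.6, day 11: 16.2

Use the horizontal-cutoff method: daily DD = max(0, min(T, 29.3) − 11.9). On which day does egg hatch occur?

Daily DD above 11.9 °C (capped at 17.4): 17.4, 10.0, 17.4, 8.9, 17.4, 17.4, 0.0, 17.4, 15.7, 4.7, 4.3.
Cumulative: 17.4, 27.4, 44.8, 53.7, 71.1, 88.5, 88.5, 105.9, 121.6, 126.3, 130.6.
The total first reaches 116 DD on day 9.

day 9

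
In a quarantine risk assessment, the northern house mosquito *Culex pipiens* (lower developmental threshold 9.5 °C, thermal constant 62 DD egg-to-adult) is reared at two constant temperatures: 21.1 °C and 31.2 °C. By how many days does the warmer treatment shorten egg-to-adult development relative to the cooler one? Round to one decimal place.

At 21.1 °C: 62 / (21.1 − 9.5) = 62 / 11.6 = 5.345 d.
At 31.2 °C: 62 / (31.2 − 9.5) = 62 / 21.7 = 2.857 d.
Difference = |5.345 − 2.857| = 2.488 ≈ 2.5 days.

2.5 days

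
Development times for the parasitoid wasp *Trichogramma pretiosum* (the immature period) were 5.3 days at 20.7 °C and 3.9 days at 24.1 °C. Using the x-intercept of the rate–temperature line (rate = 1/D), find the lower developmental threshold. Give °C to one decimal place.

11.2 °C

Equal thermal constants: D₁(T₁ − T_b) = D₂(T₂ − T_b).
5.3·(20.7 − T_b) = 3.9·(24.1 − T_b)
T_b = (5.3·20.7 − 3.9·24.1) / (5.3 − 3.9) = 15.72 / 1.4 = 11.229 °C ≈ 11.2 °C.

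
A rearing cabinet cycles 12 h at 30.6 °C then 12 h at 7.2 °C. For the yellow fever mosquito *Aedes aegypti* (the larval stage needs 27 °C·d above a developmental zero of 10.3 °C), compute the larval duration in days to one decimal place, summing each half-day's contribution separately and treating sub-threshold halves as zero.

Day half: max(0, 30.6 − 10.3) × 0.5 = 20.3 × 0.5 = 10.15 DD.
Night half: max(0, 7.2 − 10.3) × 0.5 = 0.0 × 0.5 = 0.00 DD.
Per 24 h: 10.15 DD/day.
Duration = 27 / 10.15 = 2.660 ≈ 2.7 days.

2.7 days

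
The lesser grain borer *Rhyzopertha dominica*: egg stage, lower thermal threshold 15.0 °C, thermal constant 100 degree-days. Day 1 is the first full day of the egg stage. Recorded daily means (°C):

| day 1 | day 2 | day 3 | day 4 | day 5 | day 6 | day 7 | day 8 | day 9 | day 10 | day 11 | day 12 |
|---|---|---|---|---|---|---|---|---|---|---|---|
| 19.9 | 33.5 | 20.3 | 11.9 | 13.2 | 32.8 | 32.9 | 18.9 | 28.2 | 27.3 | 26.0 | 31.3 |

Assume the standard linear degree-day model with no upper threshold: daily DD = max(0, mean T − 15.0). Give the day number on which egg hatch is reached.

day 11

Daily DD above 15.0 °C: 4.9, 18.5, 5.3, 0.0, 0.0, 17.8, 17.9, 3.9, 13.2, 12.3, 11.0, 16.3.
Cumulative: 4.9, 23.4, 28.7, 28.7, 28.7, 46.5, 64.4, 68.3, 81.5, 93.8, 104.8, 121.1.
The total first reaches 100 DD on day 11.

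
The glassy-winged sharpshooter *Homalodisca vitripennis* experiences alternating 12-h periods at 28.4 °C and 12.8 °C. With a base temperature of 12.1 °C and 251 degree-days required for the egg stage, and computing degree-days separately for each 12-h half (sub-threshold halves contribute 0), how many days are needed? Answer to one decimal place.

29.5 days

Day half: max(0, 28.4 − 12.1) × 0.5 = 16.3 × 0.5 = 8.15 DD.
Night half: max(0, 12.8 − 12.1) × 0.5 = 0.7 × 0.5 = 0.35 DD.
Per 24 h: 8.50 DD/day.
Duration = 251 / 8.50 = 29.529 ≈ 29.5 days.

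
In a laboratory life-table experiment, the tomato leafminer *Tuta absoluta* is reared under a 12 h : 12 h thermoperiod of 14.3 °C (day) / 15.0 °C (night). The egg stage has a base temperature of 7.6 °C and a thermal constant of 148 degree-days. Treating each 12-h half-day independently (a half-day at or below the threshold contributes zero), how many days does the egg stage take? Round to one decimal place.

21.0 days

Day half: max(0, 14.3 − 7.6) × 0.5 = 6.7 × 0.5 = 3.35 DD.
Night half: max(0, 15.0 − 7.6) × 0.5 = 7.4 × 0.5 = 3.70 DD.
Per 24 h: 7.05 DD/day.
Duration = 148 / 7.05 = 20.993 ≈ 21.0 days.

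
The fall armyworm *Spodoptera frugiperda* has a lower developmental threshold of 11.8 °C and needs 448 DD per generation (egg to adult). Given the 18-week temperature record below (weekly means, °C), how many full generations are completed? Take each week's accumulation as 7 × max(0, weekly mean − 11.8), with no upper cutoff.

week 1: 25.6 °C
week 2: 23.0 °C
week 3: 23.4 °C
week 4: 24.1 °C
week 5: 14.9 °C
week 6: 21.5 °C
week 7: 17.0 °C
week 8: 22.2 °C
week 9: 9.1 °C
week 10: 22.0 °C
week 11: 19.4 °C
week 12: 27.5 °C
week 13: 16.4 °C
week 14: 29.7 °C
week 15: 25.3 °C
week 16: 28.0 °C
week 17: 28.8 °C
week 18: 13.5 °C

Weekly DD (7 × max(0, T̄ − 11.8)): 96.6, 78.4, 81.2, 86.1, 21.7, 67.9, 36.4, 72.8, 0.0, 71.4, 53.2, 109.9, 32.2, 125.3, 94.5, 113.4, 119.0, 11.9.
Season total = 1271.9 DD.
Complete generations = ⌊1271.9 / 448⌋ = 2.

2 generations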